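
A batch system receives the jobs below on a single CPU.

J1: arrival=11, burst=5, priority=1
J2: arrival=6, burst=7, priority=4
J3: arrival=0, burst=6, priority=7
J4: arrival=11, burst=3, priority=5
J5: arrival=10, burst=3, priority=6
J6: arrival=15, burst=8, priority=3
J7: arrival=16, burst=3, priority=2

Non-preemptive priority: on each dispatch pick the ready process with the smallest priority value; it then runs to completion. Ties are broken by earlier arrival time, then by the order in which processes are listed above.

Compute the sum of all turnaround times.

Timeline: | J3 0-6 | J2 6-13 | J1 13-18 | J7 18-21 | J6 21-29 | J4 29-32 | J5 32-35 |
Completion: J1=18  J2=13  J3=6  J4=32  J5=35  J6=29  J7=21
Turnaround = completion − arrival: J1=7, J2=7, J3=6, J4=21, J5=25, J6=14, J7=5
Total turnaround = 7 + 7 + 6 + 21 + 25 + 14 + 5 = 85

85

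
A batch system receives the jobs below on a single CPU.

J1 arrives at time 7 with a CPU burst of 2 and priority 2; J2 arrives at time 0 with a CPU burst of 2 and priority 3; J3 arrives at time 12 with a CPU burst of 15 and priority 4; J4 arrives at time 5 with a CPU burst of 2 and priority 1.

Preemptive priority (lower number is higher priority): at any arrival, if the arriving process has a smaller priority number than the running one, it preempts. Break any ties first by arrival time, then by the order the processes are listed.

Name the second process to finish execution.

J4

Schedule: | J2 0-2 | idle 2-5 | J4 5-7 | J1 7-9 | idle 9-12 | J3 12-27 |
Completion: J1=9  J2=2  J3=27  J4=7
Turnaround (C−A): J1=2  J2=2  J3=15  J4=2
Finish order: J2 → J4 → J1 → J3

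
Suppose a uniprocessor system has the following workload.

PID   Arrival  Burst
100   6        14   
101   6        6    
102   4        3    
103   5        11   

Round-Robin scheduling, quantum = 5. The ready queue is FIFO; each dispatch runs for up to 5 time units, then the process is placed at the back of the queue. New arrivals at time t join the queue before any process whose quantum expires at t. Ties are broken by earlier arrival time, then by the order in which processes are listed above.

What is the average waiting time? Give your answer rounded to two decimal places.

Gantt: | idle 0-4 | 102 4-7 | 103 7-12 | 100 12-17 | 101 17-22 | 103 22-27 | 100 27-32 | 101 32-33 | 103 33-34 | 100 34-38 |
Completion: 100=38  101=33  102=7  103=34
Turnaround (C−A): 100=32  101=27  102=3  103=29
Waiting times: 100=18, 101=21, 102=0, 103=18
Average waiting = (18+21+0+18) / 4 = 57/4 = 14.25

14.25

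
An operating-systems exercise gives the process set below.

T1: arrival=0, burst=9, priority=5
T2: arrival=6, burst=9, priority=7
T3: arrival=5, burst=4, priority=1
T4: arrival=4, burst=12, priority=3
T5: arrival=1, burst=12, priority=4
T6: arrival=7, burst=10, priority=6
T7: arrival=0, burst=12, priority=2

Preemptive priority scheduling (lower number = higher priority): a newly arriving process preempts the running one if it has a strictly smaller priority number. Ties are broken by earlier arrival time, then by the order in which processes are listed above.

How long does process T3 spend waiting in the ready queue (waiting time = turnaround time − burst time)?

0

Schedule: | T7 0-5 | T3 5-9 | T7 9-16 | T4 16-28 | T5 28-40 | T1 40-49 | T6 49-59 | T2 59-68 |
Completion: T1=49  T2=68  T3=9  T4=28  T5=40  T6=59  T7=16
Turnaround (C−A): T1=49  T2=62  T3=4  T4=24  T5=39  T6=52  T7=16
Waiting(T3) = turnaround − burst = 4 − 4 = 0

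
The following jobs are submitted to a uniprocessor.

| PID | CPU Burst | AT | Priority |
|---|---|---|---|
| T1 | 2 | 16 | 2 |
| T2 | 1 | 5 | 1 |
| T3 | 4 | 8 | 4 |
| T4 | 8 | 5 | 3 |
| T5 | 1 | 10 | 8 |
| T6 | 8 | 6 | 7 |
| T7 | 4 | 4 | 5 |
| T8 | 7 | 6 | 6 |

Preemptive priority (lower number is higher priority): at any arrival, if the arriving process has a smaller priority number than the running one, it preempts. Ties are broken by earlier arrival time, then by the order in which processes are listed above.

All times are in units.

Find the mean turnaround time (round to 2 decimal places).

16.00

Gantt: | idle 0-4 | T7 4-5 | T2 5-6 | T4 6-14 | T3 14-16 | T1 16-18 | T3 18-20 | T7 20-23 | T8 23-30 | T6 30-38 | T5 38-39 |
Completion: T1=18  T2=6  T3=20  T4=14  T5=39  T6=38  T7=23  T8=30
Turnaround (C−A): T1=2  T2=1  T3=12  T4=9  T5=29  T6=32  T7=19  T8=24
Turnaround times: T1=2, T2=1, T3=12, T4=9, T5=29, T6=32, T7=19, T8=24
Average turnaround = (2+1+12+9+29+32+19+24) / 8 = 128/8 = 16.00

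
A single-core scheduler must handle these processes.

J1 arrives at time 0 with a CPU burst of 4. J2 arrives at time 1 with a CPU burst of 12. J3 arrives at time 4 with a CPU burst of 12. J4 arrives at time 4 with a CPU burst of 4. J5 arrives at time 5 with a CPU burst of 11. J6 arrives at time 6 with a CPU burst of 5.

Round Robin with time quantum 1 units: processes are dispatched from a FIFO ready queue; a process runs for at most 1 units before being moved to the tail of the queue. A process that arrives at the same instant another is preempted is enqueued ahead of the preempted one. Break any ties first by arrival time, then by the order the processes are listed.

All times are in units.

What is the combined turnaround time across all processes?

Gantt: | J1 0-1 | J2 1-2 | J1 2-3 | J2 3-4 | J1 4-5 | J3 5-6 | J4 6-7 | J2 7-8 | J5 8-9 | J1 9-10 | J6 10-11 | J3 11-12 | J4 12-13 | J2 13-14 | J5 14-15 | J6 15-16 | J3 16-17 | J4 17-18 | J2 18-19 | J5 19-20 | J6 20-21 | J3 21-22 | J4 22-23 | J2 23-24 | J5 24-25 | J6 25-26 | J3 26-27 | J2 27-28 | J5 28-29 | J6 29-30 | J3 30-31 | J2 31-32 | J5 32-33 | J3 33-34 | J2 34-35 | J5 35-36 | J3 36-37 | J2 37-38 | J5 38-39 | J3 39-40 | J2 40-41 | J5 41-42 | J3 42-43 | J2 43-44 | J5 44-45 | J3 45-46 | J5 46-47 | J3 47-48 |
Completion: J1=10  J2=44  J3=48  J4=23  J5=47  J6=30
Turnaround = completion − arrival: J1=10, J2=43, J3=44, J4=19, J5=42, J6=24
Total turnaround = 10 + 43 + 44 + 19 + 42 + 24 = 182

182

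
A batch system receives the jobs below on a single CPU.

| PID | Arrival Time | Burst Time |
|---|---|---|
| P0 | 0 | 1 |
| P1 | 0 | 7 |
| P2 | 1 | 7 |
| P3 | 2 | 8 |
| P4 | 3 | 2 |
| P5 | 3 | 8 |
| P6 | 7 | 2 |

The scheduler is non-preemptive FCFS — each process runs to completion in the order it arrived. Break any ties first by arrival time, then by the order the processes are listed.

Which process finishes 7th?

Timeline: | P0 0-1 | P1 1-8 | P2 8-15 | P3 15-23 | P4 23-25 | P5 25-33 | P6 33-35 |
Completion: P0=1  P1=8  P2=15  P3=23  P4=25  P5=33  P6=35
Turnaround (C−A): P0=1  P1=8  P2=14  P3=21  P4=22  P5=30  P6=28
Finish order: P0 → P1 → P2 → P3 → P4 → P5 → P6

P6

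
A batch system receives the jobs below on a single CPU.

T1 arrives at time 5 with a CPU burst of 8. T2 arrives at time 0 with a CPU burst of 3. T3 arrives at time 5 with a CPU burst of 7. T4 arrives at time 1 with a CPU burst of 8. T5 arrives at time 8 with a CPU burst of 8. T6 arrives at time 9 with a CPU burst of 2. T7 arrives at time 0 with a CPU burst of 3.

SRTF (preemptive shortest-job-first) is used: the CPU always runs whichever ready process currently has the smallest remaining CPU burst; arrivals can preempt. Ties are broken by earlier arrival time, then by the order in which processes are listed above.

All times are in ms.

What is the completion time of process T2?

3

Gantt: | T2 0-3 | T7 3-6 | T3 6-9 | T6 9-11 | T3 11-15 | T4 15-23 | T1 23-31 | T5 31-39 |
Completion: T1=31  T2=3  T3=15  T4=23  T5=39  T6=11  T7=6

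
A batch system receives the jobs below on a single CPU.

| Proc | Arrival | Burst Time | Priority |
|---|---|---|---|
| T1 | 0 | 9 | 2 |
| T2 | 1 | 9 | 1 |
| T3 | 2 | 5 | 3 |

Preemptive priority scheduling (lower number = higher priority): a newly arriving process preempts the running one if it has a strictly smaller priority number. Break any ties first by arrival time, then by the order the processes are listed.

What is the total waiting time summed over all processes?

25

Gantt: | T1 0-1 | T2 1-10 | T1 10-18 | T3 18-23 |
Completion: T1=18  T2=10  T3=23
Waiting = turnaround − burst: T1=9, T2=0, T3=16
Total waiting = 9 + 0 + 16 = 25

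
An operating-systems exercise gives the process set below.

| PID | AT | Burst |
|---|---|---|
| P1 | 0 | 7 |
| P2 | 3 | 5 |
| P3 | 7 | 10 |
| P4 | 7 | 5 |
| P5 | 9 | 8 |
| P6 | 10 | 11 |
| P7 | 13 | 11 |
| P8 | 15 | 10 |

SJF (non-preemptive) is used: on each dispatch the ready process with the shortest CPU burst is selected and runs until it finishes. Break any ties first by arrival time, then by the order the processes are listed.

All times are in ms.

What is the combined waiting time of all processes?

Timeline: | P1 0-7 | P2 7-12 | P4 12-17 | P5 17-25 | P3 25-35 | P8 35-45 | P6 45-56 | P7 56-67 |
Completion: P1=7  P2=12  P3=35  P4=17  P5=25  P6=56  P7=67  P8=45
Waiting = turnaround − burst: P1=0, P2=4, P3=18, P4=5, P5=8, P6=35, P7=43, P8=20
Total waiting = 0 + 4 + 18 + 5 + 8 + 35 + 43 + 20 = 133

133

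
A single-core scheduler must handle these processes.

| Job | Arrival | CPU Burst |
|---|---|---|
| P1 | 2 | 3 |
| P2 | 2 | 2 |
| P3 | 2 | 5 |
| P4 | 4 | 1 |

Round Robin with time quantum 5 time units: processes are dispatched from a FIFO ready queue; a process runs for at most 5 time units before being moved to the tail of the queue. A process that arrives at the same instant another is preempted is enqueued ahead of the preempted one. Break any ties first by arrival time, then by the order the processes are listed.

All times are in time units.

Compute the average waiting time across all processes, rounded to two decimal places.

Gantt: | idle 0-2 | P1 2-5 | P2 5-7 | P3 7-12 | P4 12-13 |
Completion: P1=5  P2=7  P3=12  P4=13
Waiting times: P1=0, P2=3, P3=5, P4=8
Average waiting = (0+3+5+8) / 4 = 16/4 = 4.00

4.00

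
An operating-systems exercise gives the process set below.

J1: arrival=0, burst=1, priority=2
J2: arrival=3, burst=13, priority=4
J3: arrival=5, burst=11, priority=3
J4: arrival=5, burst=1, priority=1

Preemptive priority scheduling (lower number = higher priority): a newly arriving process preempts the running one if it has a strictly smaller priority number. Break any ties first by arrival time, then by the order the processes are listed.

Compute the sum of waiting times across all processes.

Gantt: | J1 0-1 | idle 1-3 | J2 3-5 | J4 5-6 | J3 6-17 | J2 17-28 |
Completion: J1=1  J2=28  J3=17  J4=6
Turnaround (C−A): J1=1  J2=25  J3=12  J4=1
Waiting = turnaround − burst: J1=0, J2=12, J3=1, J4=0
Total waiting = 0 + 12 + 1 + 0 = 13

13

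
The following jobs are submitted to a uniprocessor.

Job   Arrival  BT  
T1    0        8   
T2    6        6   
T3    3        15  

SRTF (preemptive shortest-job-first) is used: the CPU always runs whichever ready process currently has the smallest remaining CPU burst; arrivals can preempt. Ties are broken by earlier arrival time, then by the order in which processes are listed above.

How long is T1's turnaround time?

Gantt: | T1 0-8 | T2 8-14 | T3 14-29 |
Completion: T1=8  T2=14  T3=29
Turnaround(T1) = completion − arrival = 8 − 0 = 8

8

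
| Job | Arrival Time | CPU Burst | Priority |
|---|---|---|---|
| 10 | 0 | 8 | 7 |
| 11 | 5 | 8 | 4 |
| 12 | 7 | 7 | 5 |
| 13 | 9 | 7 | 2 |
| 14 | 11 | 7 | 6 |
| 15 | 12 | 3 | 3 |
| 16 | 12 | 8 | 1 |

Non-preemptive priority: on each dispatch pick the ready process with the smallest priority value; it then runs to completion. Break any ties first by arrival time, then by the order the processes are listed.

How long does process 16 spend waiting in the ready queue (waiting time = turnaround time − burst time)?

4

Gantt: | 10 0-8 | 11 8-16 | 16 16-24 | 13 24-31 | 15 31-34 | 12 34-41 | 14 41-48 |
Completion: 10=8  11=16  12=41  13=31  14=48  15=34  16=24
Turnaround (C−A): 10=8  11=11  12=34  13=22  14=37  15=22  16=12
Waiting(16) = turnaround − burst = 12 − 8 = 4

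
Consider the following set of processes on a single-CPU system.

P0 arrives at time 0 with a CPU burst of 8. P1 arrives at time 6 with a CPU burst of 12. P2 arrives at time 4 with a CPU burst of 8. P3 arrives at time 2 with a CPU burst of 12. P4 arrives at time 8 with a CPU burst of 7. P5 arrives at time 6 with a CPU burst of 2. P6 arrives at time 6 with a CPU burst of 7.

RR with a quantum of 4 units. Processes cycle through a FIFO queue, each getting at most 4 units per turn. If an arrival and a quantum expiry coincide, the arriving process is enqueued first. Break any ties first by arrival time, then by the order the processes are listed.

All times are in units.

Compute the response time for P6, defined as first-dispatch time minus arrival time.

16

Timeline: | P0 0-4 | P3 4-8 | P2 8-12 | P0 12-16 | P1 16-20 | P5 20-22 | P6 22-26 | P4 26-30 | P3 30-34 | P2 34-38 | P1 38-42 | P6 42-45 | P4 45-48 | P3 48-52 | P1 52-56 |
Completion: P0=16  P1=56  P2=38  P3=52  P4=48  P5=22  P6=45
Turnaround (C−A): P0=16  P1=50  P2=34  P3=50  P4=40  P5=16  P6=39
Response(P6) = first start − arrival = 22 − 6 = 16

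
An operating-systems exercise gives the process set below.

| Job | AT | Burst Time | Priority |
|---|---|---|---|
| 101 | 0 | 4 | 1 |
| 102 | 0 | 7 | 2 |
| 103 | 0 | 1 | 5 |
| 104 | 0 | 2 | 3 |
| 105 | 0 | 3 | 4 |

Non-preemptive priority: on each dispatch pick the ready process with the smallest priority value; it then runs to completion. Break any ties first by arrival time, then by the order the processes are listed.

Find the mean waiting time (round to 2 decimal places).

Timeline: | 101 0-4 | 102 4-11 | 104 11-13 | 105 13-16 | 103 16-17 |
Completion: 101=4  102=11  103=17  104=13  105=16
Waiting times: 101=0, 102=4, 103=16, 104=11, 105=13
Average waiting = (0+4+16+11+13) / 5 = 44/5 = 8.80

8.80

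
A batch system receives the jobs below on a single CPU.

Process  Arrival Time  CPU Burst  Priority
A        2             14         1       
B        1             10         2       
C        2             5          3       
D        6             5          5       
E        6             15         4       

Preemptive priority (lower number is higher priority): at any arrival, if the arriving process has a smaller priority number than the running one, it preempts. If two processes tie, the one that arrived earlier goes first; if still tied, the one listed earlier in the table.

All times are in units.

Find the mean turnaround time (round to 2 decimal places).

Timeline: | idle 0-1 | B 1-2 | A 2-16 | B 16-25 | C 25-30 | E 30-45 | D 45-50 |
Completion: A=16  B=25  C=30  D=50  E=45
Turnaround (C−A): A=14  B=24  C=28  D=44  E=39
Turnaround times: A=14, B=24, C=28, D=44, E=39
Average turnaround = (14+24+28+44+39) / 5 = 149/5 = 29.80

29.80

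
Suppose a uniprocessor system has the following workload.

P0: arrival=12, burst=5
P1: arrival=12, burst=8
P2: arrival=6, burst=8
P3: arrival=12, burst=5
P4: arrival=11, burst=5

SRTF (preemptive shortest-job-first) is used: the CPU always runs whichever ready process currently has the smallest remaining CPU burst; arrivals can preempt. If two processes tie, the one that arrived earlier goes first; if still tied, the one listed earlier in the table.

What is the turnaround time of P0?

Timeline: | idle 0-6 | P2 6-14 | P4 14-19 | P0 19-24 | P3 24-29 | P1 29-37 |
Completion: P0=24  P1=37  P2=14  P3=29  P4=19
Turnaround(P0) = completion − arrival = 24 − 12 = 12

12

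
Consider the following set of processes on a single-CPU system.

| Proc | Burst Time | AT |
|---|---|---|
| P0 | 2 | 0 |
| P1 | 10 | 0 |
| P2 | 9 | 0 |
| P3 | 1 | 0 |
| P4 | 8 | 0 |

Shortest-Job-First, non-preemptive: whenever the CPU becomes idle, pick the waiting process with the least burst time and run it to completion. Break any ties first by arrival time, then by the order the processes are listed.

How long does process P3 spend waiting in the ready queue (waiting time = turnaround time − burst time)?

Schedule: | P3 0-1 | P0 1-3 | P4 3-11 | P2 11-20 | P1 20-30 |
Completion: P0=3  P1=30  P2=20  P3=1  P4=11
Turnaround (C−A): P0=3  P1=30  P2=20  P3=1  P4=11
Waiting(P3) = turnaround − burst = 1 − 1 = 0

0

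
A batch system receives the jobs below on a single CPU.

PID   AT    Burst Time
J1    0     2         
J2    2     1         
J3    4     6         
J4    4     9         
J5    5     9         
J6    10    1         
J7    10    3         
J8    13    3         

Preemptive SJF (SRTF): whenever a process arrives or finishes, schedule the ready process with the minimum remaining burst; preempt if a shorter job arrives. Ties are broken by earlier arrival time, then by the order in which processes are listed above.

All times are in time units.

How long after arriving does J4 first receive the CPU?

13

Gantt: | J1 0-2 | J2 2-3 | idle 3-4 | J3 4-10 | J6 10-11 | J7 11-14 | J8 14-17 | J4 17-26 | J5 26-35 |
Completion: J1=2  J2=3  J3=10  J4=26  J5=35  J6=11  J7=14  J8=17
Turnaround (C−A): J1=2  J2=1  J3=6  J4=22  J5=30  J6=1  J7=4  J8=4
Response(J4) = first start − arrival = 17 − 4 = 13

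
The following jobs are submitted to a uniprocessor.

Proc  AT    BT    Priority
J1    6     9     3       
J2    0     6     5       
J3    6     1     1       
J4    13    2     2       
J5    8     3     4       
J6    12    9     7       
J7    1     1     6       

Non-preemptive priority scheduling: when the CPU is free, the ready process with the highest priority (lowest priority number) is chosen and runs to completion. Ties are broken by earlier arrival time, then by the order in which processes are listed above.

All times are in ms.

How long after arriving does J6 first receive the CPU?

Timeline: | J2 0-6 | J3 6-7 | J1 7-16 | J4 16-18 | J5 18-21 | J7 21-22 | J6 22-31 |
Completion: J1=16  J2=6  J3=7  J4=18  J5=21  J6=31  J7=22
Response(J6) = first start − arrival = 22 − 12 = 10

10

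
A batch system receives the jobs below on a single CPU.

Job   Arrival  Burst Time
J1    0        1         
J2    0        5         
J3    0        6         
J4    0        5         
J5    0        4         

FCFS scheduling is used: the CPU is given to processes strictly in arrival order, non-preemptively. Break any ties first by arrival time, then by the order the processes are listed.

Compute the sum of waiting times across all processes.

Gantt: | J1 0-1 | J2 1-6 | J3 6-12 | J4 12-17 | J5 17-21 |
Completion: J1=1  J2=6  J3=12  J4=17  J5=21
Waiting = turnaround − burst: J1=0, J2=1, J3=6, J4=12, J5=17
Total waiting = 0 + 1 + 6 + 12 + 17 = 36

36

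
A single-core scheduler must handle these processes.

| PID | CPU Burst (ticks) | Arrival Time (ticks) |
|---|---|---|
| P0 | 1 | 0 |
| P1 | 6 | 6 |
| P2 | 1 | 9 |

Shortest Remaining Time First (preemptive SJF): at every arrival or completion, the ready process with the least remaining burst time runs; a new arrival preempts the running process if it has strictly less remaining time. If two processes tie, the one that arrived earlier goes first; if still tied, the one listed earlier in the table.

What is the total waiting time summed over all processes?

1

Gantt: | P0 0-1 | idle 1-6 | P1 6-9 | P2 9-10 | P1 10-13 |
Completion: P0=1  P1=13  P2=10
Turnaround (C−A): P0=1  P1=7  P2=1
Waiting = turnaround − burst: P0=0, P1=1, P2=0
Total waiting = 0 + 1 + 0 = 1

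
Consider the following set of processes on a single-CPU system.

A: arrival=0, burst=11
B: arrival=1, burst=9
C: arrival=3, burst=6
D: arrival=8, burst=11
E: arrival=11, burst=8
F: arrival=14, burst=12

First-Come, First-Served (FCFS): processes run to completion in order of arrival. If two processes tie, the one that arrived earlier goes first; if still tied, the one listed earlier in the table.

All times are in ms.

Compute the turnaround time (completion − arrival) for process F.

43

Timeline: | A 0-11 | B 11-20 | C 20-26 | D 26-37 | E 37-45 | F 45-57 |
Completion: A=11  B=20  C=26  D=37  E=45  F=57
Turnaround (C−A): A=11  B=19  C=23  D=29  E=34  F=43
Turnaround(F) = completion − arrival = 57 − 14 = 43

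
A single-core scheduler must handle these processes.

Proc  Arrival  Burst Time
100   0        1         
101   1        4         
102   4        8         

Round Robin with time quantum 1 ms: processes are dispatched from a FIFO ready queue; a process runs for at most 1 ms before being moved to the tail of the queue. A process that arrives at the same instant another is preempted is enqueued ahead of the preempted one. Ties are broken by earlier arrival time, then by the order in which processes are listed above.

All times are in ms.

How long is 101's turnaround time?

5

Schedule: | 100 0-1 | 101 1-4 | 102 4-5 | 101 5-6 | 102 6-13 |
Completion: 100=1  101=6  102=13
Turnaround (C−A): 100=1  101=5  102=9
Turnaround(101) = completion − arrival = 6 − 1 = 5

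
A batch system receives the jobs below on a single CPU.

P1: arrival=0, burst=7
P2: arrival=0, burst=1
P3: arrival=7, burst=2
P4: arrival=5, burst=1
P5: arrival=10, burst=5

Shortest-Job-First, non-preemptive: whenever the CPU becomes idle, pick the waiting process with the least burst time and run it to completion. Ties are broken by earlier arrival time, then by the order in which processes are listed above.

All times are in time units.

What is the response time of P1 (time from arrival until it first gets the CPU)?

Schedule: | P2 0-1 | P1 1-8 | P4 8-9 | P3 9-11 | P5 11-16 |
Completion: P1=8  P2=1  P3=11  P4=9  P5=16
Turnaround (C−A): P1=8  P2=1  P3=4  P4=4  P5=6
Response(P1) = first start − arrival = 1 − 0 = 1

1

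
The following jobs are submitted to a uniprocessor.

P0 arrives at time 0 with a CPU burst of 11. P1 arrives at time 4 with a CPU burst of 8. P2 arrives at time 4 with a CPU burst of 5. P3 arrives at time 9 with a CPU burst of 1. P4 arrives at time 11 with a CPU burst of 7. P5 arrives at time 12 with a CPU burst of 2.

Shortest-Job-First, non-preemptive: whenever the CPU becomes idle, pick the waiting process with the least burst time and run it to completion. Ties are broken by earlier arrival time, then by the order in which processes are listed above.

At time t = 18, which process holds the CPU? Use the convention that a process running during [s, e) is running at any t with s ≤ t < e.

Timeline: | P0 0-11 | P3 11-12 | P5 12-14 | P2 14-19 | P4 19-26 | P1 26-34 |
Completion: P0=11  P1=34  P2=19  P3=12  P4=26  P5=14

P2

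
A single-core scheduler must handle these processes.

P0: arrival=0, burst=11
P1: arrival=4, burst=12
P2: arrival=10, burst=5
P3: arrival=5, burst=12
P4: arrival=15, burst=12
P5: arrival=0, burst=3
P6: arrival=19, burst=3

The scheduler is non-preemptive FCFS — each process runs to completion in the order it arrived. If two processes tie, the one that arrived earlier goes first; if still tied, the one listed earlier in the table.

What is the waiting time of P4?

28

Timeline: | P0 0-11 | P5 11-14 | P1 14-26 | P3 26-38 | P2 38-43 | P4 43-55 | P6 55-58 |
Completion: P0=11  P1=26  P2=43  P3=38  P4=55  P5=14  P6=58
Turnaround (C−A): P0=11  P1=22  P2=33  P3=33  P4=40  P5=14  P6=39
Waiting(P4) = turnaround − burst = 40 − 12 = 28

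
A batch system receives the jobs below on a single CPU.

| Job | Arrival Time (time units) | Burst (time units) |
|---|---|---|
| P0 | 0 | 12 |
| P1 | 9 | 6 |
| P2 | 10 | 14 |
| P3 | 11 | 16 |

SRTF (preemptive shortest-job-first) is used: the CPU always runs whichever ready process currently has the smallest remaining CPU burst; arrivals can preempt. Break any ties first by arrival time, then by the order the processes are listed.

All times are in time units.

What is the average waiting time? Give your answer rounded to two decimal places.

8.00

Timeline: | P0 0-12 | P1 12-18 | P2 18-32 | P3 32-48 |
Completion: P0=12  P1=18  P2=32  P3=48
Waiting times: P0=0, P1=3, P2=8, P3=21
Average waiting = (0+3+8+21) / 4 = 32/4 = 8.00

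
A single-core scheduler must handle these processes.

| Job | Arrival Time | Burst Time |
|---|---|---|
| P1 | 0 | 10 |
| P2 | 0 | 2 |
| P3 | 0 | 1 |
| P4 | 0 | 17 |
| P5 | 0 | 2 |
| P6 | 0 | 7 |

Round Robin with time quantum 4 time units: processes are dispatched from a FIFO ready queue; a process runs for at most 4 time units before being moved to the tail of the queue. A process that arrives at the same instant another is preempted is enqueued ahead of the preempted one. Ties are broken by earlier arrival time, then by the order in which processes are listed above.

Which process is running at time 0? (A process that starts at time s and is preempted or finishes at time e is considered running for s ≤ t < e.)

Gantt: | P1 0-4 | P2 4-6 | P3 6-7 | P4 7-11 | P5 11-13 | P6 13-17 | P1 17-21 | P4 21-25 | P6 25-28 | P1 28-30 | P4 30-39 |
Completion: P1=30  P2=6  P3=7  P4=39  P5=13  P6=28
Turnaround (C−A): P1=30  P2=6  P3=7  P4=39  P5=13  P6=28

P1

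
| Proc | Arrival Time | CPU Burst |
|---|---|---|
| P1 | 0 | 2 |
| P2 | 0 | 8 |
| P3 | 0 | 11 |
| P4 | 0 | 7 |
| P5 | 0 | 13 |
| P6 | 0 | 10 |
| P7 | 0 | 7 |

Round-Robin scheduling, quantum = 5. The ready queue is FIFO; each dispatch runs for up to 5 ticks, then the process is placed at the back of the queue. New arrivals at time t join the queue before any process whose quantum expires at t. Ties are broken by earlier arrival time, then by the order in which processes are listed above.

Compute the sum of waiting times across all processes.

Schedule: | P1 0-2 | P2 2-7 | P3 7-12 | P4 12-17 | P5 17-22 | P6 22-27 | P7 27-32 | P2 32-35 | P3 35-40 | P4 40-42 | P5 42-47 | P6 47-52 | P7 52-54 | P3 54-55 | P5 55-58 |
Completion: P1=2  P2=35  P3=55  P4=42  P5=58  P6=52  P7=54
Turnaround (C−A): P1=2  P2=35  P3=55  P4=42  P5=58  P6=52  P7=54
Waiting = turnaround − burst: P1=0, P2=27, P3=44, P4=35, P5=45, P6=42, P7=47
Total waiting = 0 + 27 + 44 + 35 + 45 + 42 + 47 = 240

240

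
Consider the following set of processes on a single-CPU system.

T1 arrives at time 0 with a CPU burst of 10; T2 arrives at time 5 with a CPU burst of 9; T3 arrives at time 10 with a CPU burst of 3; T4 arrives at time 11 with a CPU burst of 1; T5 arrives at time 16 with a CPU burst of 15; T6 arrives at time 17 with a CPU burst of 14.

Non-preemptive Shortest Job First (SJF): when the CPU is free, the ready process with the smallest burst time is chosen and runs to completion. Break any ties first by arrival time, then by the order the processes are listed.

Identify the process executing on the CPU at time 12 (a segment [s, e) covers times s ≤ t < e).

Gantt: | T1 0-10 | T3 10-13 | T4 13-14 | T2 14-23 | T6 23-37 | T5 37-52 |
Completion: T1=10  T2=23  T3=13  T4=14  T5=52  T6=37
Turnaround (C−A): T1=10  T2=18  T3=3  T4=3  T5=36  T6=20

T3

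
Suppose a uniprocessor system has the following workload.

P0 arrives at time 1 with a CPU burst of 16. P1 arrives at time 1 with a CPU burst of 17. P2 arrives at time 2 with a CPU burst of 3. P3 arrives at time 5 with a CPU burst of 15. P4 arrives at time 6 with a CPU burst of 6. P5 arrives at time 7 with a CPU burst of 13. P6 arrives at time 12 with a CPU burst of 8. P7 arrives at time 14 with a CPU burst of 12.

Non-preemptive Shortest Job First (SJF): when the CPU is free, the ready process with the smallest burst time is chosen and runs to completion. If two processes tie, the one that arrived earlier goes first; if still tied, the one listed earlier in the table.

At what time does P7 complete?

Timeline: | idle 0-1 | P0 1-17 | P2 17-20 | P4 20-26 | P6 26-34 | P7 34-46 | P5 46-59 | P3 59-74 | P1 74-91 |
Completion: P0=17  P1=91  P2=20  P3=74  P4=26  P5=59  P6=34  P7=46
Turnaround (C−A): P0=16  P1=90  P2=18  P3=69  P4=20  P5=52  P6=22  P7=32

46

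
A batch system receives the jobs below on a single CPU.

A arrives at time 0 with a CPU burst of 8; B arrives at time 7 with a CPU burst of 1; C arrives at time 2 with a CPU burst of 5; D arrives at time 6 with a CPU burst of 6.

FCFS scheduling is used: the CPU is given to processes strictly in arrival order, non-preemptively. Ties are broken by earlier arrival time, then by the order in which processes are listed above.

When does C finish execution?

13

Schedule: | A 0-8 | C 8-13 | D 13-19 | B 19-20 |
Completion: A=8  B=20  C=13  D=19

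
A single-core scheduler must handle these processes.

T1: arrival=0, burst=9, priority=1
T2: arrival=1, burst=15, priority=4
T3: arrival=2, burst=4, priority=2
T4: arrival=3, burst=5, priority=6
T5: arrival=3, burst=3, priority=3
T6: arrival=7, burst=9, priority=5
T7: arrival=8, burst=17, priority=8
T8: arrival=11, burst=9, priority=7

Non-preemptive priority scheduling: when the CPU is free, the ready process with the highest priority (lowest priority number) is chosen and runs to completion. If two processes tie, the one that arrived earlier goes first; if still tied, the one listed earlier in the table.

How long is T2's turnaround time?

30

Schedule: | T1 0-9 | T3 9-13 | T5 13-16 | T2 16-31 | T6 31-40 | T4 40-45 | T8 45-54 | T7 54-71 |
Completion: T1=9  T2=31  T3=13  T4=45  T5=16  T6=40  T7=71  T8=54
Turnaround(T2) = completion − arrival = 31 − 1 = 30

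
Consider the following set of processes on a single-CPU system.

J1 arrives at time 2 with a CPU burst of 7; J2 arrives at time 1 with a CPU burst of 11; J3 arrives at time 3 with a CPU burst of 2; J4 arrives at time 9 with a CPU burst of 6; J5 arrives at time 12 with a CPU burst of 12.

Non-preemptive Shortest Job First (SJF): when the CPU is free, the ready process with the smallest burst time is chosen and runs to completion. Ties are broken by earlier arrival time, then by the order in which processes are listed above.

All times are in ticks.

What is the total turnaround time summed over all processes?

85

Gantt: | idle 0-1 | J2 1-12 | J3 12-14 | J4 14-20 | J1 20-27 | J5 27-39 |
Completion: J1=27  J2=12  J3=14  J4=20  J5=39
Turnaround (C−A): J1=25  J2=11  J3=11  J4=11  J5=27
Turnaround = completion − arrival: J1=25, J2=11, J3=11, J4=11, J5=27
Total turnaround = 25 + 11 + 11 + 11 + 27 = 85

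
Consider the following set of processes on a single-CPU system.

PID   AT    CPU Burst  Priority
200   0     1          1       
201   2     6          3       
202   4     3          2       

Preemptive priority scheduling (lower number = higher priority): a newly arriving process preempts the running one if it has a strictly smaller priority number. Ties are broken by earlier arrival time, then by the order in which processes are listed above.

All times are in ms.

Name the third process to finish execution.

Schedule: | 200 0-1 | idle 1-2 | 201 2-4 | 202 4-7 | 201 7-11 |
Completion: 200=1  201=11  202=7
Turnaround (C−A): 200=1  201=9  202=3
Finish order: 200 → 202 → 201

201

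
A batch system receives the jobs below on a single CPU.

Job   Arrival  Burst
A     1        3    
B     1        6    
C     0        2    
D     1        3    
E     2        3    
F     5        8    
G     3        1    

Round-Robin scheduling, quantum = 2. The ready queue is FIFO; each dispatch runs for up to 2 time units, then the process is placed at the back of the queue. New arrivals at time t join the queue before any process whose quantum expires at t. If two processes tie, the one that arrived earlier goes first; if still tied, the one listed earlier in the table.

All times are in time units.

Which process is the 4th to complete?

D

Gantt: | C 0-2 | A 2-4 | B 4-6 | D 6-8 | E 8-10 | G 10-11 | A 11-12 | F 12-14 | B 14-16 | D 16-17 | E 17-18 | F 18-20 | B 20-22 | F 22-26 |
Completion: A=12  B=22  C=2  D=17  E=18  F=26  G=11
Turnaround (C−A): A=11  B=21  C=2  D=16  E=16  F=21  G=8
Finish order: C → G → A → D → E → B → F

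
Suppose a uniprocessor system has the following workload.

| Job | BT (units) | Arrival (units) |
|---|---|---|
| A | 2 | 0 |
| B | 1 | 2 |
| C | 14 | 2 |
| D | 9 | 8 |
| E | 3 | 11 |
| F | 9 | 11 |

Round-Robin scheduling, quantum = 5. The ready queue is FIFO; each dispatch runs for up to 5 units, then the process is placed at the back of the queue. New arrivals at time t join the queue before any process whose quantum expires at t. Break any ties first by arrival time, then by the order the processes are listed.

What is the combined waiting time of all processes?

56

Gantt: | A 0-2 | B 2-3 | C 3-8 | D 8-13 | C 13-18 | E 18-21 | F 21-26 | D 26-30 | C 30-34 | F 34-38 |
Completion: A=2  B=3  C=34  D=30  E=21  F=38
Waiting = turnaround − burst: A=0, B=0, C=18, D=13, E=7, F=18
Total waiting = 0 + 0 + 18 + 13 + 7 + 18 = 56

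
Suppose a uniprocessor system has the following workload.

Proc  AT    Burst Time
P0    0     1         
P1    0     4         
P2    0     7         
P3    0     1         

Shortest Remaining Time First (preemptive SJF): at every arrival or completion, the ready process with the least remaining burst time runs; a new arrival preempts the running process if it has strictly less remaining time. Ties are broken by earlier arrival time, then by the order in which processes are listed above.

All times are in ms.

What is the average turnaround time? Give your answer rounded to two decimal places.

Timeline: | P0 0-1 | P3 1-2 | P1 2-6 | P2 6-13 |
Completion: P0=1  P1=6  P2=13  P3=2
Turnaround (C−A): P0=1  P1=6  P2=13  P3=2
Turnaround times: P0=1, P1=6, P2=13, P3=2
Average turnaround = (1+6+13+2) / 4 = 22/4 = 5.50

5.50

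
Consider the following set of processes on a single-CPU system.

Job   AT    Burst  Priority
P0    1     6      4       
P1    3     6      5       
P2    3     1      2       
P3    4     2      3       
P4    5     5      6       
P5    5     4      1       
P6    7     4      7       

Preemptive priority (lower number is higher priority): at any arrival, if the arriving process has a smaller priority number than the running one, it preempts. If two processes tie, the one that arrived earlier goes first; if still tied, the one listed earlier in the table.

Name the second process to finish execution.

Gantt: | idle 0-1 | P0 1-3 | P2 3-4 | P3 4-5 | P5 5-9 | P3 9-10 | P0 10-14 | P1 14-20 | P4 20-25 | P6 25-29 |
Completion: P0=14  P1=20  P2=4  P3=10  P4=25  P5=9  P6=29
Finish order: P2 → P5 → P3 → P0 → P1 → P4 → P6

P5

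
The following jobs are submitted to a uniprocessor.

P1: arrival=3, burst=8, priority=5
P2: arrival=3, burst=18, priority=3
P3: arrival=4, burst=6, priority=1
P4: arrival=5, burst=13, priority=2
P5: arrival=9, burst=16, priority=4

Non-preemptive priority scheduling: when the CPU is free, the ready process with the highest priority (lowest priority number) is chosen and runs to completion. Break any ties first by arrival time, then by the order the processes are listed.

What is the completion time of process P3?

Schedule: | idle 0-3 | P2 3-21 | P3 21-27 | P4 27-40 | P5 40-56 | P1 56-64 |
Completion: P1=64  P2=21  P3=27  P4=40  P5=56
Turnaround (C−A): P1=61  P2=18  P3=23  P4=35  P5=47

27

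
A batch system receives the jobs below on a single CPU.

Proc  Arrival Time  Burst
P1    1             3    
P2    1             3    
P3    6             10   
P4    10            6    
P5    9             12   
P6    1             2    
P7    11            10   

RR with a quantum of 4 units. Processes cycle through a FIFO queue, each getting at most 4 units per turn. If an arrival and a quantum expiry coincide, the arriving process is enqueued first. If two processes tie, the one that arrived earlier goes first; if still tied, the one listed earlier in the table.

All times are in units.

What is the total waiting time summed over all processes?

103

Timeline: | idle 0-1 | P1 1-4 | P2 4-7 | P6 7-9 | P3 9-13 | P5 13-17 | P4 17-21 | P7 21-25 | P3 25-29 | P5 29-33 | P4 33-35 | P7 35-39 | P3 39-41 | P5 41-45 | P7 45-47 |
Completion: P1=4  P2=7  P3=41  P4=35  P5=45  P6=9  P7=47
Waiting = turnaround − burst: P1=0, P2=3, P3=25, P4=19, P5=24, P6=6, P7=26
Total waiting = 0 + 3 + 25 + 19 + 24 + 6 + 26 = 103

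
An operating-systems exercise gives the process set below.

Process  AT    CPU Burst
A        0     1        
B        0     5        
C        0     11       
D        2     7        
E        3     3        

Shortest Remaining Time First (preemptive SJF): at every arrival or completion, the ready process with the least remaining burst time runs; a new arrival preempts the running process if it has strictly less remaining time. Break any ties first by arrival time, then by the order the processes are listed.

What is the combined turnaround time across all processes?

Timeline: | A 0-1 | B 1-6 | E 6-9 | D 9-16 | C 16-27 |
Completion: A=1  B=6  C=27  D=16  E=9
Turnaround = completion − arrival: A=1, B=6, C=27, D=14, E=6
Total turnaround = 1 + 6 + 27 + 14 + 6 = 54

54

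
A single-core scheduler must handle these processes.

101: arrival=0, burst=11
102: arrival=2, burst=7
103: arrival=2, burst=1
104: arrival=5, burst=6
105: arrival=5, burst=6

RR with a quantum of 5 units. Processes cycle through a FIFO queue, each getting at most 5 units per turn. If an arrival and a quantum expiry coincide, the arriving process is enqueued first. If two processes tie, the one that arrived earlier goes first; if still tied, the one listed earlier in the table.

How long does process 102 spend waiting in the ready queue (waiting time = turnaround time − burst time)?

19

Gantt: | 101 0-5 | 102 5-10 | 103 10-11 | 104 11-16 | 105 16-21 | 101 21-26 | 102 26-28 | 104 28-29 | 105 29-30 | 101 30-31 |
Completion: 101=31  102=28  103=11  104=29  105=30
Waiting(102) = turnaround − burst = 26 − 7 = 19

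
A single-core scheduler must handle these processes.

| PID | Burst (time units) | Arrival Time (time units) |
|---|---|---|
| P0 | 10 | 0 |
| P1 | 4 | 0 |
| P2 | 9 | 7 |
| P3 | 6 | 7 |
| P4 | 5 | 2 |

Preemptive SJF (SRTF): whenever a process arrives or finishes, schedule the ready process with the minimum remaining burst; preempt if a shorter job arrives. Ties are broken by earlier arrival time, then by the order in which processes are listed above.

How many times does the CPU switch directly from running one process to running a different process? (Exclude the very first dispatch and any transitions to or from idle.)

4

Schedule: | P1 0-4 | P4 4-9 | P3 9-15 | P2 15-24 | P0 24-34 |
Completion: P0=34  P1=4  P2=24  P3=15  P4=9
Turnaround (C−A): P0=34  P1=4  P2=17  P3=8  P4=7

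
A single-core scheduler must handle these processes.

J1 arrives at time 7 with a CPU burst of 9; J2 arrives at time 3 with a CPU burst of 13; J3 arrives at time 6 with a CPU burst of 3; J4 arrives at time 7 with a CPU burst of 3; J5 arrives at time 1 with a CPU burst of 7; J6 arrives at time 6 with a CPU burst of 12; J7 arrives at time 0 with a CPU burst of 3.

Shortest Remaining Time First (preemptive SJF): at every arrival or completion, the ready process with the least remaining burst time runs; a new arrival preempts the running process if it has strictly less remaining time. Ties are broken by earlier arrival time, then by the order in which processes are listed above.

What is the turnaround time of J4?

5

Timeline: | J7 0-3 | J5 3-6 | J3 6-9 | J4 9-12 | J5 12-16 | J1 16-25 | J6 25-37 | J2 37-50 |
Completion: J1=25  J2=50  J3=9  J4=12  J5=16  J6=37  J7=3
Turnaround (C−A): J1=18  J2=47  J3=3  J4=5  J5=15  J6=31  J7=3
Turnaround(J4) = completion − arrival = 12 − 7 = 5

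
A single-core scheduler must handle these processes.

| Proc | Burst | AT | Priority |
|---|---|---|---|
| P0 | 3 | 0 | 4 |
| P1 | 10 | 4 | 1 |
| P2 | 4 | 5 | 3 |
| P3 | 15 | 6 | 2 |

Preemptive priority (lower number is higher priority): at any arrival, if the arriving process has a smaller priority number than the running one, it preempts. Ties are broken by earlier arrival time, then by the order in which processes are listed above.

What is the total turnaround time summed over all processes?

Timeline: | P0 0-3 | idle 3-4 | P1 4-14 | P3 14-29 | P2 29-33 |
Completion: P0=3  P1=14  P2=33  P3=29
Turnaround (C−A): P0=3  P1=10  P2=28  P3=23
Turnaround = completion − arrival: P0=3, P1=10, P2=28, P3=23
Total turnaround = 3 + 10 + 28 + 23 = 64

64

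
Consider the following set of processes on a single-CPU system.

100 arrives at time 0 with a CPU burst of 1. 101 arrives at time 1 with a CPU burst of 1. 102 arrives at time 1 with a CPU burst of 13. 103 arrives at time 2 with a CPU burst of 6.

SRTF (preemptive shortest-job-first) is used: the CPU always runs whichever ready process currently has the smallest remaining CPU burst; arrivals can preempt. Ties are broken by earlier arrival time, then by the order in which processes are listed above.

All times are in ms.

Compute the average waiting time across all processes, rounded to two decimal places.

1.75

Schedule: | 100 0-1 | 101 1-2 | 103 2-8 | 102 8-21 |
Completion: 100=1  101=2  102=21  103=8
Waiting times: 100=0, 101=0, 102=7, 103=0
Average waiting = (0+0+7+0) / 4 = 7/4 = 1.75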